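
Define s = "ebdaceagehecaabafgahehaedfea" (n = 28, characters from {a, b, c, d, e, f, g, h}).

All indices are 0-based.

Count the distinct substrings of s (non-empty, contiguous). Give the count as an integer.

383

sorted suffixes:
  #0 SA[0]=27  'a'
  #1 SA[1]=12  'aabafgahehaedfea'
  #2 SA[2]=13  'abafgahehaedfea'
  #3 SA[3]=3  'aceagehecaabafgahehaedfea'
  #4 SA[4]=22  'aedfea'
  #5 SA[5]=15  'afgahehaedfea'
  #6 SA[6]=6  'agehecaabafgahehaedfea'
  #7 SA[7]=18  'ahehaedfea'
  #8 SA[8]=14  'bafgahehaedfea'
  #9 SA[9]=1  'bdaceagehecaabafgahehaedfea'
  #10 SA[10]=11  'caabafgahehaedfea'
  #11 SA[11]=4  'ceagehecaabafgahehaedfea'
  #12 SA[12]=2  'daceagehecaabafgahehaedfea'
  #13 SA[13]=24  'dfea'
  #14 SA[14]=26  'ea'
  #15 SA[15]=5  'eagehecaabafgahehaedfea'
  #16 SA[16]=0  'ebdaceagehecaabafgahehaedfea'
  #17 SA[17]=10  'ecaabafgahehaedfea'
  #18 SA[18]=23  'edfea'
  #19 SA[19]=20  'ehaedfea'
  #20 SA[20]=8  'ehecaabafgahehaedfea'
  #21 SA[21]=25  'fea'
  #22 SA[22]=16  'fgahehaedfea'
  #23 SA[23]=17  'gahehaedfea'
  #24 SA[24]=7  'gehecaabafgahehaedfea'
  #25 SA[25]=21  'haedfea'
  #26 SA[26]=9  'hecaabafgahehaedfea'
  #27 SA[27]=19  'hehaedfea'

SA = [27, 12, 13, 3, 22, 15, 6, 18, 14, 1, 11, 4, 2, 24, 26, 5, 0, 10, 23, 20, 8, 25, 16, 17, 7, 21, 9, 19]
i: (SA[i-1],SA[i]) lcp shared
  1: (27,12) 1 'a'
  2: (12,13) 1 'a'
  3: (13,3) 1 'a'
  4: (3,22) 1 'a'
  5: (22,15) 1 'a'
  6: (15,6) 1 'a'
  7: (6,18) 1 'a'
  8: (18,14) 0 ''
  9: (14,1) 1 'b'
  10: (1,11) 0 ''
  11: (11,4) 1 'c'
  12: (4,2) 0 ''
  13: (2,24) 1 'd'
  14: (24,26) 0 ''
  15: (26,5) 2 'ea'
  16: (5,0) 1 'e'
  17: (0,10) 1 'e'
  18: (10,23) 1 'e'
  19: (23,20) 1 'e'
  20: (20,8) 2 'eh'
  21: (8,25) 0 ''
  22: (25,16) 1 'f'
  23: (16,17) 0 ''
  24: (17,7) 1 'g'
  25: (7,21) 0 ''
  26: (21,9) 1 'h'
  27: (9,19) 2 'he'

n(n+1)/2 = 28·29/2 = 406
Σ LCP = 0 + 1 + 1 + 1 + 1 + 1 + 1 + 1 + 0 + 1 + 0 + 1 + 0 + 1 + 0 + 2 + 1 + 1 + 1 + 1 + 2 + 0 + 1 + 0 + 1 + 0 + 1 + 2 = 23
distinct = 406 − 23 = 383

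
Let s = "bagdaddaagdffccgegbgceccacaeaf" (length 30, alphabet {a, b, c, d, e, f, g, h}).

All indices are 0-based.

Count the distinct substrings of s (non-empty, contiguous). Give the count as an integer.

rank→(start, suffix):
  0 → (7, 'aagdffccgegbgceccacaeaf')
  1 → (24, 'acaeaf')
  2 → (4, 'addaagdffccgegbgceccacaeaf')
  3 → (26, 'aeaf')
  4 → (28, 'af')
  5 → (1, 'agdaddaagdffccgegbgceccacaeaf')
  6 → (8, 'agdffccgegbgceccacaeaf')
  7 → (0, 'bagdaddaagdffccgegbgceccacaeaf')
  8 → (18, 'bgceccacaeaf')
  9 → (23, 'cacaeaf')
  10 → (25, 'caeaf')
  11 → (22, 'ccacaeaf')
  12 → (13, 'ccgegbgceccacaeaf')
  13 → (20, 'ceccacaeaf')
  14 → (14, 'cgegbgceccacaeaf')
  15 → (6, 'daagdffccgegbgceccacaeaf')
  16 → (3, 'daddaagdffccgegbgceccacaeaf')
  17 → (5, 'ddaagdffccgegbgceccacaeaf')
  18 → (10, 'dffccgegbgceccacaeaf')
  19 → (27, 'eaf')
  20 → (21, 'eccacaeaf')
  21 → (16, 'egbgceccacaeaf')
  22 → (29, 'f')
  23 → (12, 'fccgegbgceccacaeaf')
  24 → (11, 'ffccgegbgceccacaeaf')
  25 → (17, 'gbgceccacaeaf')
  26 → (19, 'gceccacaeaf')
  27 → (2, 'gdaddaagdffccgegbgceccacaeaf')
  28 → (9, 'gdffccgegbgceccacaeaf')
  29 → (15, 'gegbgceccacaeaf')

SA = [7, 24, 4, 26, 28, 1, 8, 0, 18, 23, 25, 22, 13, 20, 14, 6, 3, 5, 10, 27, 21, 16, 29, 12, 11, 17, 19, 2, 9, 15]
rank  pair      lcp
   1  s[7:],s[24:]  1  'a'
   2  s[24:],s[4:]  1  'a'
   3  s[4:],s[26:]  1  'a'
   4  s[26:],s[28:]  1  'a'
   5  s[28:],s[1:]  1  'a'
   6  s[1:],s[8:]  3  'agd'
   7  s[8:],s[0:]  0  ''
   8  s[0:],s[18:]  1  'b'
   9  s[18:],s[23:]  0  ''
  10  s[23:],s[25:]  2  'ca'
  11  s[25:],s[22:]  1  'c'
  12  s[22:],s[13:]  2  'cc'
  13  s[13:],s[20:]  1  'c'
  14  s[20:],s[14:]  1  'c'
  15  s[14:],s[6:]  0  ''
  16  s[6:],s[3:]  2  'da'
  17  s[3:],s[5:]  1  'd'
  18  s[5:],s[10:]  1  'd'
  19  s[10:],s[27:]  0  ''
  20  s[27:],s[21:]  1  'e'
  21  s[21:],s[16:]  1  'e'
  22  s[16:],s[29:]  0  ''
  23  s[29:],s[12:]  1  'f'
  24  s[12:],s[11:]  1  'f'
  25  s[11:],s[17:]  0  ''
  26  s[17:],s[19:]  1  'g'
  27  s[19:],s[2:]  1  'g'
  28  s[2:],s[9:]  2  'gd'
  29  s[9:],s[15:]  1  'g'

n(n+1)/2 = 30·31/2 = 465
Σ LCP = 0 + 1 + 1 + 1 + 1 + 1 + 3 + 0 + 1 + 0 + 2 + 1 + 2 + 1 + 1 + 0 + 2 + 1 + 1 + 0 + 1 + 1 + 0 + 1 + 1 + 0 + 1 + 1 + 2 + 1 = 29
distinct = 465 − 29 = 436

436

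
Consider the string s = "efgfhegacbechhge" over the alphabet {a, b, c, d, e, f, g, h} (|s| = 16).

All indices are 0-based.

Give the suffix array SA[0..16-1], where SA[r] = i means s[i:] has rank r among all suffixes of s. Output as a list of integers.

[7, 9, 8, 11, 15, 10, 0, 5, 1, 3, 6, 14, 2, 4, 13, 12]

rank | idx | suffix
   0 |   7 | acbechhge
   1 |   9 | bechhge
   2 |   8 | cbechhge
   3 |  11 | chhge
   4 |  15 | e
   5 |  10 | echhge
   6 |   0 | efgfhegacbechhge
   7 |   5 | egacbechhge
   8 |   1 | fgfhegacbechhge
   9 |   3 | fhegacbechhge
  10 |   6 | gacbechhge
  11 |  14 | ge
  12 |   2 | gfhegacbechhge
  13 |   4 | hegacbechhge
  14 |  13 | hge
  15 |  12 | hhge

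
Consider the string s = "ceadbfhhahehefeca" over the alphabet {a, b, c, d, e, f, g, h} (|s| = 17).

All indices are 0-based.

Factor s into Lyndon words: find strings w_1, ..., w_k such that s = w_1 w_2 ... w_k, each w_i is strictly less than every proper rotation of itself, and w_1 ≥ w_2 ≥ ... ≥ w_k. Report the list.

emit factor 1: 'ce' (i=0, period=2)
emit factor 2: 'adbfhhahehefec' (i=2, period=14)
emit factor 3: 'a' (i=16, period=1)

["ce", "adbfhhahehefec", "a"]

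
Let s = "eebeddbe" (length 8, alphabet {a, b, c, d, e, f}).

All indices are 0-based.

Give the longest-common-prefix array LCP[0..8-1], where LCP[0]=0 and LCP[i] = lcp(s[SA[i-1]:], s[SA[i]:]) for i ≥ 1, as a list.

[0, 2, 0, 1, 0, 1, 1, 1]

rank | idx | suffix
   0 |   6 | be
   1 |   2 | beddbe
   2 |   5 | dbe
   3 |   4 | ddbe
   4 |   7 | e
   5 |   1 | ebeddbe
   6 |   3 | eddbe
   7 |   0 | eebeddbe

SA = [6, 2, 5, 4, 7, 1, 3, 0]
i: (SA[i-1],SA[i]) lcp shared
  1: (6,2) 2 'be'
  2: (2,5) 0 ''
  3: (5,4) 1 'd'
  4: (4,7) 0 ''
  5: (7,1) 1 'e'
  6: (1,3) 1 'e'
  7: (3,0) 1 'e'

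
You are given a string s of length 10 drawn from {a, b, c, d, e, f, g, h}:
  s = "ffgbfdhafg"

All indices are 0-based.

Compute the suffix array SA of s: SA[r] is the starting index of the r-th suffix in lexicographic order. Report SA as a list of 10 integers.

[7, 3, 5, 4, 0, 8, 1, 9, 2, 6]

sorted suffixes:
  #0 SA[0]=7  'afg'
  #1 SA[1]=3  'bfdhafg'
  #2 SA[2]=5  'dhafg'
  #3 SA[3]=4  'fdhafg'
  #4 SA[4]=0  'ffgbfdhafg'
  #5 SA[5]=8  'fg'
  #6 SA[6]=1  'fgbfdhafg'
  #7 SA[7]=9  'g'
  #8 SA[8]=2  'gbfdhafg'
  #9 SA[9]=6  'hafg'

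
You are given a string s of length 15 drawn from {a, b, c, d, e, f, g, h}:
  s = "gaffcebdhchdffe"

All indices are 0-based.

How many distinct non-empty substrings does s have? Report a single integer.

sorted suffixes:
  #0 SA[0]=1  'affcebdhchdffe'
  #1 SA[1]=6  'bdhchdffe'
  #2 SA[2]=4  'cebdhchdffe'
  #3 SA[3]=9  'chdffe'
  #4 SA[4]=11  'dffe'
  #5 SA[5]=7  'dhchdffe'
  #6 SA[6]=14  'e'
  #7 SA[7]=5  'ebdhchdffe'
  #8 SA[8]=3  'fcebdhchdffe'
  #9 SA[9]=13  'fe'
  #10 SA[10]=2  'ffcebdhchdffe'
  #11 SA[11]=12  'ffe'
  #12 SA[12]=0  'gaffcebdhchdffe'
  #13 SA[13]=8  'hchdffe'
  #14 SA[14]=10  'hdffe'

SA = [1, 6, 4, 9, 11, 7, 14, 5, 3, 13, 2, 12, 0, 8, 10]
rank  pair      lcp
   1  s[1:],s[6:]  0  ''
   2  s[6:],s[4:]  0  ''
   3  s[4:],s[9:]  1  'c'
   4  s[9:],s[11:]  0  ''
   5  s[11:],s[7:]  1  'd'
   6  s[7:],s[14:]  0  ''
   7  s[14:],s[5:]  1  'e'
   8  s[5:],s[3:]  0  ''
   9  s[3:],s[13:]  1  'f'
  10  s[13:],s[2:]  1  'f'
  11  s[2:],s[12:]  2  'ff'
  12  s[12:],s[0:]  0  ''
  13  s[0:],s[8:]  0  ''
  14  s[8:],s[10:]  1  'h'

n(n+1)/2 = 15·16/2 = 120
Σ LCP = 0 + 0 + 0 + 1 + 0 + 1 + 0 + 1 + 0 + 1 + 1 + 2 + 0 + 0 + 1 = 8
distinct = 120 − 8 = 112

112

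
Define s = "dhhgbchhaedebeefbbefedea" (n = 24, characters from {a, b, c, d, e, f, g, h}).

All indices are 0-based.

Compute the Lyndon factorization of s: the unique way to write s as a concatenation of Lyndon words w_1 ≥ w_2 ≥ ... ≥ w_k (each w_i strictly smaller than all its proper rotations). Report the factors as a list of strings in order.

emit factor 1: 'dhhg' (i=0, period=4)
emit factor 2: 'bchh' (i=4, period=4)
emit factor 3: 'aedebeefbbefede' (i=8, period=15)
emit factor 4: 'a' (i=23, period=1)

["dhhg", "bchh", "aedebeefbbefede", "a"]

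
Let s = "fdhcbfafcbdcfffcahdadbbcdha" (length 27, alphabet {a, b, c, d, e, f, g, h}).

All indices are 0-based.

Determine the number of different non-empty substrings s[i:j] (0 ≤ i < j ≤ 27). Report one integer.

rank | idx | suffix
   0 |  26 | a
   1 |  19 | adbbcdha
   2 |   6 | afcbdcfffcahdadbbcdha
   3 |  16 | ahdadbbcdha
   4 |  21 | bbcdha
   5 |  22 | bcdha
   6 |   9 | bdcfffcahdadbbcdha
   7 |   4 | bfafcbdcfffcahdadbbcdha
   8 |  15 | cahdadbbcdha
   9 |   8 | cbdcfffcahdadbbcdha
  10 |   3 | cbfafcbdcfffcahdadbbcdha
  11 |  23 | cdha
  12 |  11 | cfffcahdadbbcdha
  13 |  18 | dadbbcdha
  14 |  20 | dbbcdha
  15 |  10 | dcfffcahdadbbcdha
  16 |  24 | dha
  17 |   1 | dhcbfafcbdcfffcahdadbbcdha
  18 |   5 | fafcbdcfffcahdadbbcdha
  19 |  14 | fcahdadbbcdha
  20 |   7 | fcbdcfffcahdadbbcdha
  21 |   0 | fdhcbfafcbdcfffcahdadbbcdha
  22 |  13 | ffcahdadbbcdha
  23 |  12 | fffcahdadbbcdha
  24 |  25 | ha
  25 |   2 | hcbfafcbdcfffcahdadbbcdha
  26 |  17 | hdadbbcdha

SA = [26, 19, 6, 16, 21, 22, 9, 4, 15, 8, 3, 23, 11, 18, 20, 10, 24, 1, 5, 14, 7, 0, 13, 12, 25, 2, 17]
[i] adj suffixes → lcp
  [1] 26/19 → 1 ('a')
  [2] 19/6 → 1 ('a')
  [3] 6/16 → 1 ('a')
  [4] 16/21 → 0 ('')
  [5] 21/22 → 1 ('b')
  [6] 22/9 → 1 ('b')
  [7] 9/4 → 1 ('b')
  [8] 4/15 → 0 ('')
  [9] 15/8 → 1 ('c')
  [10] 8/3 → 2 ('cb')
  [11] 3/23 → 1 ('c')
  [12] 23/11 → 1 ('c')
  [13] 11/18 → 0 ('')
  [14] 18/20 → 1 ('d')
  [15] 20/10 → 1 ('d')
  [16] 10/24 → 1 ('d')
  [17] 24/1 → 2 ('dh')
  [18] 1/5 → 0 ('')
  [19] 5/14 → 1 ('f')
  [20] 14/7 → 2 ('fc')
  [21] 7/0 → 1 ('f')
  [22] 0/13 → 1 ('f')
  [23] 13/12 → 2 ('ff')
  [24] 12/25 → 0 ('')
  [25] 25/2 → 1 ('h')
  [26] 2/17 → 1 ('h')

n(n+1)/2 = 27·28/2 = 378
Σ LCP = 0 + 1 + 1 + 1 + 0 + 1 + 1 + 1 + 0 + 1 + 2 + 1 + 1 + 0 + 1 + 1 + 1 + 2 + 0 + 1 + 2 + 1 + 1 + 2 + 0 + 1 + 1 = 25
distinct = 378 − 25 = 353

353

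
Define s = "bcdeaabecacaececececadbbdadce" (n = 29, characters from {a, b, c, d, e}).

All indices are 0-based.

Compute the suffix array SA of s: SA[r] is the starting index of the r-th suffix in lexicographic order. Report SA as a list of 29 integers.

sorted suffixes:
  #0 SA[0]=4  'aabecacaececececadbbdadce'
  #1 SA[1]=5  'abecacaececececadbbdadce'
  #2 SA[2]=9  'acaececececadbbdadce'
  #3 SA[3]=20  'adbbdadce'
  #4 SA[4]=25  'adce'
  #5 SA[5]=11  'aececececadbbdadce'
  #6 SA[6]=22  'bbdadce'
  #7 SA[7]=0  'bcdeaabecacaececececadbbdadce'
  #8 SA[8]=23  'bdadce'
  #9 SA[9]=6  'becacaececececadbbdadce'
  #10 SA[10]=8  'cacaececececadbbdadce'
  #11 SA[11]=19  'cadbbdadce'
  #12 SA[12]=10  'caececececadbbdadce'
  #13 SA[13]=1  'cdeaabecacaececececadbbdadce'
  #14 SA[14]=27  'ce'
  #15 SA[15]=17  'cecadbbdadce'
  #16 SA[16]=15  'cececadbbdadce'
  #17 SA[17]=13  'cecececadbbdadce'
  #18 SA[18]=24  'dadce'
  #19 SA[19]=21  'dbbdadce'
  #20 SA[20]=26  'dce'
  #21 SA[21]=2  'deaabecacaececececadbbdadce'
  #22 SA[22]=28  'e'
  #23 SA[23]=3  'eaabecacaececececadbbdadce'
  #24 SA[24]=7  'ecacaececececadbbdadce'
  #25 SA[25]=18  'ecadbbdadce'
  #26 SA[26]=16  'ececadbbdadce'
  #27 SA[27]=14  'ecececadbbdadce'
  #28 SA[28]=12  'ececececadbbdadce'

[4, 5, 9, 20, 25, 11, 22, 0, 23, 6, 8, 19, 10, 1, 27, 17, 15, 13, 24, 21, 26, 2, 28, 3, 7, 18, 16, 14, 12]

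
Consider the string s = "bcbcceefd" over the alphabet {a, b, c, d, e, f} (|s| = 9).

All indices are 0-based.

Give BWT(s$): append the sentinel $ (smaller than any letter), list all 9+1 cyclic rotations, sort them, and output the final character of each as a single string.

d$cbbcfcee

rank  rotation    last
    0  $bcbcceefd  d
    1  bcbcceefd$  $
    2  bcceefd$bc  c
    3  cbcceefd$b  b
    4  cceefd$bcb  b
    5  ceefd$bcbc  c
    6  d$bcbcceef  f
    7  eefd$bcbcc  c
    8  efd$bcbcce  e
    9  fd$bcbccee  e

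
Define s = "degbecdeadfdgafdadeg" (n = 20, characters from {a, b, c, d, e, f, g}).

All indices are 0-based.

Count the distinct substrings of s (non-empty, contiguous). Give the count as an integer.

rank→(start, suffix):
  0 → (16, 'adeg')
  1 → (8, 'adfdgafdadeg')
  2 → (13, 'afdadeg')
  3 → (3, 'becdeadfdgafdadeg')
  4 → (5, 'cdeadfdgafdadeg')
  5 → (15, 'dadeg')
  6 → (6, 'deadfdgafdadeg')
  7 → (17, 'deg')
  8 → (0, 'degbecdeadfdgafdadeg')
  9 → (9, 'dfdgafdadeg')
  10 → (11, 'dgafdadeg')
  11 → (7, 'eadfdgafdadeg')
  12 → (4, 'ecdeadfdgafdadeg')
  13 → (18, 'eg')
  14 → (1, 'egbecdeadfdgafdadeg')
  15 → (14, 'fdadeg')
  16 → (10, 'fdgafdadeg')
  17 → (19, 'g')
  18 → (12, 'gafdadeg')
  19 → (2, 'gbecdeadfdgafdadeg')

SA = [16, 8, 13, 3, 5, 15, 6, 17, 0, 9, 11, 7, 4, 18, 1, 14, 10, 19, 12, 2]
i: (SA[i-1],SA[i]) lcp shared
  1: (16,8) 2 'ad'
  2: (8,13) 1 'a'
  3: (13,3) 0 ''
  4: (3,5) 0 ''
  5: (5,15) 0 ''
  6: (15,6) 1 'd'
  7: (6,17) 2 'de'
  8: (17,0) 3 'deg'
  9: (0,9) 1 'd'
  10: (9,11) 1 'd'
  11: (11,7) 0 ''
  12: (7,4) 1 'e'
  13: (4,18) 1 'e'
  14: (18,1) 2 'eg'
  15: (1,14) 0 ''
  16: (14,10) 2 'fd'
  17: (10,19) 0 ''
  18: (19,12) 1 'g'
  19: (12,2) 1 'g'

n(n+1)/2 = 20·21/2 = 210
Σ LCP = 0 + 2 + 1 + 0 + 0 + 0 + 1 + 2 + 3 + 1 + 1 + 0 + 1 + 1 + 2 + 0 + 2 + 0 + 1 + 1 = 19
distinct = 210 − 19 = 191

191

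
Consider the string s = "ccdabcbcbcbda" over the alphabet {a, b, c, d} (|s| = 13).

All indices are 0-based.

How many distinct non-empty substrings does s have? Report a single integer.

sorted suffixes:
  #0 SA[0]=12  'a'
  #1 SA[1]=3  'abcbcbcbda'
  #2 SA[2]=4  'bcbcbcbda'
  #3 SA[3]=6  'bcbcbda'
  #4 SA[4]=8  'bcbda'
  #5 SA[5]=10  'bda'
  #6 SA[6]=5  'cbcbcbda'
  #7 SA[7]=7  'cbcbda'
  #8 SA[8]=9  'cbda'
  #9 SA[9]=0  'ccdabcbcbcbda'
  #10 SA[10]=1  'cdabcbcbcbda'
  #11 SA[11]=11  'da'
  #12 SA[12]=2  'dabcbcbcbda'

SA = [12, 3, 4, 6, 8, 10, 5, 7, 9, 0, 1, 11, 2]
[i] adj suffixes → lcp
  [1] 12/3 → 1 ('a')
  [2] 3/4 → 0 ('')
  [3] 4/6 → 5 ('bcbcb')
  [4] 6/8 → 3 ('bcb')
  [5] 8/10 → 1 ('b')
  [6] 10/5 → 0 ('')
  [7] 5/7 → 4 ('cbcb')
  [8] 7/9 → 2 ('cb')
  [9] 9/0 → 1 ('c')
  [10] 0/1 → 1 ('c')
  [11] 1/11 → 0 ('')
  [12] 11/2 → 2 ('da')

n(n+1)/2 = 13·14/2 = 91
Σ LCP = 0 + 1 + 0 + 5 + 3 + 1 + 0 + 4 + 2 + 1 + 1 + 0 + 2 = 20
distinct = 91 − 20 = 71

71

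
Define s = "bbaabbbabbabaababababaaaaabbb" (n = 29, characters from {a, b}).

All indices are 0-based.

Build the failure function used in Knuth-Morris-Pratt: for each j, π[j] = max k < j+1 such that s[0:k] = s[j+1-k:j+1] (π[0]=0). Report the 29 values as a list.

π[0] = 0
j=1 s[j]='b': π[1]=1 (border 'b')
j=2 s[j]='a': k: 1→0; π[2]=0 (border '')
j=3 s[j]='a': π[3]=0 (border '')
j=4 s[j]='b': π[4]=1 (border 'b')
j=5 s[j]='b': π[5]=2 (border 'bb')
j=6 s[j]='b': k: 2→1; π[6]=2 (border 'bb')
j=7 s[j]='a': π[7]=3 (border 'bba')
j=8 s[j]='b': k: 3→0; π[8]=1 (border 'b')
j=9 s[j]='b': π[9]=2 (border 'bb')
j=10 s[j]='a': π[10]=3 (border 'bba')
j=11 s[j]='b': k: 3→0; π[11]=1 (border 'b')
j=12 s[j]='a': k: 1→0; π[12]=0 (border '')
j=13 s[j]='a': π[13]=0 (border '')
j=14 s[j]='b': π[14]=1 (border 'b')
j=15 s[j]='a': k: 1→0; π[15]=0 (border '')
j=16 s[j]='b': π[16]=1 (border 'b')
j=17 s[j]='a': k: 1→0; π[17]=0 (border '')
j=18 s[j]='b': π[18]=1 (border 'b')
j=19 s[j]='a': k: 1→0; π[19]=0 (border '')
j=20 s[j]='b': π[20]=1 (border 'b')
j=21 s[j]='a': k: 1→0; π[21]=0 (border '')
j=22 s[j]='a': π[22]=0 (border '')
j=23 s[j]='a': π[23]=0 (border '')
j=24 s[j]='a': π[24]=0 (border '')
j=25 s[j]='a': π[25]=0 (border '')
j=26 s[j]='b': π[26]=1 (border 'b')
j=27 s[j]='b': π[27]=2 (border 'bb')
j=28 s[j]='b': k: 2→1; π[28]=2 (border 'bb')

[0, 1, 0, 0, 1, 2, 2, 3, 1, 2, 3, 1, 0, 0, 1, 0, 1, 0, 1, 0, 1, 0, 0, 0, 0, 0, 1, 2, 2]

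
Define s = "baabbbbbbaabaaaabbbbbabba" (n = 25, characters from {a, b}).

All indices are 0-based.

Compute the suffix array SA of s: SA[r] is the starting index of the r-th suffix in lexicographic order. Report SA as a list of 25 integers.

rank→(start, suffix):
  0 → (24, 'a')
  1 → (12, 'aaaabbbbbabba')
  2 → (13, 'aaabbbbbabba')
  3 → (9, 'aabaaaabbbbbabba')
  4 → (14, 'aabbbbbabba')
  5 → (1, 'aabbbbbbaabaaaabbbbbabba')
  6 → (10, 'abaaaabbbbbabba')
  7 → (21, 'abba')
  8 → (15, 'abbbbbabba')
  9 → (2, 'abbbbbbaabaaaabbbbbabba')
  10 → (23, 'ba')
  11 → (11, 'baaaabbbbbabba')
  12 → (8, 'baabaaaabbbbbabba')
  13 → (0, 'baabbbbbbaabaaaabbbbbabba')
  14 → (20, 'babba')
  15 → (22, 'bba')
  16 → (7, 'bbaabaaaabbbbbabba')
  17 → (19, 'bbabba')
  18 → (6, 'bbbaabaaaabbbbbabba')
  19 → (18, 'bbbabba')
  20 → (5, 'bbbbaabaaaabbbbbabba')
  21 → (17, 'bbbbabba')
  22 → (4, 'bbbbbaabaaaabbbbbabba')
  23 → (16, 'bbbbbabba')
  24 → (3, 'bbbbbbaabaaaabbbbbabba')

[24, 12, 13, 9, 14, 1, 10, 21, 15, 2, 23, 11, 8, 0, 20, 22, 7, 19, 6, 18, 5, 17, 4, 16, 3]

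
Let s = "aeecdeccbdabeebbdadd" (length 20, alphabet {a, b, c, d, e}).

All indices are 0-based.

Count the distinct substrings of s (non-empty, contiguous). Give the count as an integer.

190

sorted suffixes:
  #0 SA[0]=10  'abeebbdadd'
  #1 SA[1]=17  'add'
  #2 SA[2]=0  'aeecdeccbdabeebbdadd'
  #3 SA[3]=14  'bbdadd'
  #4 SA[4]=8  'bdabeebbdadd'
  #5 SA[5]=15  'bdadd'
  #6 SA[6]=11  'beebbdadd'
  #7 SA[7]=7  'cbdabeebbdadd'
  #8 SA[8]=6  'ccbdabeebbdadd'
  #9 SA[9]=3  'cdeccbdabeebbdadd'
  #10 SA[10]=19  'd'
  #11 SA[11]=9  'dabeebbdadd'
  #12 SA[12]=16  'dadd'
  #13 SA[13]=18  'dd'
  #14 SA[14]=4  'deccbdabeebbdadd'
  #15 SA[15]=13  'ebbdadd'
  #16 SA[16]=5  'eccbdabeebbdadd'
  #17 SA[17]=2  'ecdeccbdabeebbdadd'
  #18 SA[18]=12  'eebbdadd'
  #19 SA[19]=1  'eecdeccbdabeebbdadd'

SA = [10, 17, 0, 14, 8, 15, 11, 7, 6, 3, 19, 9, 16, 18, 4, 13, 5, 2, 12, 1]
rank  pair      lcp
   1  s[10:],s[17:]  1  'a'
   2  s[17:],s[0:]  1  'a'
   3  s[0:],s[14:]  0  ''
   4  s[14:],s[8:]  1  'b'
   5  s[8:],s[15:]  3  'bda'
   6  s[15:],s[11:]  1  'b'
   7  s[11:],s[7:]  0  ''
   8  s[7:],s[6:]  1  'c'
   9  s[6:],s[3:]  1  'c'
  10  s[3:],s[19:]  0  ''
  11  s[19:],s[9:]  1  'd'
  12  s[9:],s[16:]  2  'da'
  13  s[16:],s[18:]  1  'd'
  14  s[18:],s[4:]  1  'd'
  15  s[4:],s[13:]  0  ''
  16  s[13:],s[5:]  1  'e'
  17  s[5:],s[2:]  2  'ec'
  18  s[2:],s[12:]  1  'e'
  19  s[12:],s[1:]  2  'ee'

n(n+1)/2 = 20·21/2 = 210
Σ LCP = 0 + 1 + 1 + 0 + 1 + 3 + 1 + 0 + 1 + 1 + 0 + 1 + 2 + 1 + 1 + 0 + 1 + 2 + 1 + 2 = 20
distinct = 210 − 20 = 190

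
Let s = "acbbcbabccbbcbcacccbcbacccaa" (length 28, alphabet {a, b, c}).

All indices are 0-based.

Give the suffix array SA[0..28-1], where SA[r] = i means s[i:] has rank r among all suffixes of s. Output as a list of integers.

[27, 26, 6, 0, 22, 15, 5, 21, 2, 10, 13, 3, 19, 11, 7, 25, 14, 4, 20, 1, 9, 12, 18, 24, 8, 17, 23, 16]

rank→(start, suffix):
  0 → (27, 'a')
  1 → (26, 'aa')
  2 → (6, 'abccbbcbcacccbcbacccaa')
  3 → (0, 'acbbcbabccbbcbcacccbcbacccaa')
  4 → (22, 'acccaa')
  5 → (15, 'acccbcbacccaa')
  6 → (5, 'babccbbcbcacccbcbacccaa')
  7 → (21, 'bacccaa')
  8 → (2, 'bbcbabccbbcbcacccbcbacccaa')
  9 → (10, 'bbcbcacccbcbacccaa')
  10 → (13, 'bcacccbcbacccaa')
  11 → (3, 'bcbabccbbcbcacccbcbacccaa')
  12 → (19, 'bcbacccaa')
  13 → (11, 'bcbcacccbcbacccaa')
  14 → (7, 'bccbbcbcacccbcbacccaa')
  15 → (25, 'caa')
  16 → (14, 'cacccbcbacccaa')
  17 → (4, 'cbabccbbcbcacccbcbacccaa')
  18 → (20, 'cbacccaa')
  19 → (1, 'cbbcbabccbbcbcacccbcbacccaa')
  20 → (9, 'cbbcbcacccbcbacccaa')
  21 → (12, 'cbcacccbcbacccaa')
  22 → (18, 'cbcbacccaa')
  23 → (24, 'ccaa')
  24 → (8, 'ccbbcbcacccbcbacccaa')
  25 → (17, 'ccbcbacccaa')
  26 → (23, 'cccaa')
  27 → (16, 'cccbcbacccaa')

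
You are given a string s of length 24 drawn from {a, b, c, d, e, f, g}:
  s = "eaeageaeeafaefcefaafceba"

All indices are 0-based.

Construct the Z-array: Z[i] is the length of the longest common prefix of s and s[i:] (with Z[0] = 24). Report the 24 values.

Z[0]=24
i=1: fresh scan; Z[1]=0
i=2: fresh scan; Z[2]=2 grow→box=[2,4)
i=3: min(r-i=1, Z[1]=0)=0; Z[3]=0
i=4: fresh scan; Z[4]=0
i=5: fresh scan; Z[5]=3 grow→box=[5,8)
i=6: min(r-i=2, Z[1]=0)=0; Z[6]=0
i=7: min(r-i=1, Z[2]=2)=1; Z[7]=1
i=8: fresh scan; Z[8]=2 grow→box=[8,10)
i=9: min(r-i=1, Z[1]=0)=0; Z[9]=0
i=10: fresh scan; Z[10]=0
i=11: fresh scan; Z[11]=0
i=12: fresh scan; Z[12]=1 grow→box=[12,13)
i=13: fresh scan; Z[13]=0
i=14: fresh scan; Z[14]=0
i=15: fresh scan; Z[15]=1 grow→box=[15,16)
i=16: fresh scan; Z[16]=0
i=17: fresh scan; Z[17]=0
i=18: fresh scan; Z[18]=0
i=19: fresh scan; Z[19]=0
i=20: fresh scan; Z[20]=0
i=21: fresh scan; Z[21]=1 grow→box=[21,22)
i=22: fresh scan; Z[22]=0
i=23: fresh scan; Z[23]=0

[24, 0, 2, 0, 0, 3, 0, 1, 2, 0, 0, 0, 1, 0, 0, 1, 0, 0, 0, 0, 0, 1, 0, 0]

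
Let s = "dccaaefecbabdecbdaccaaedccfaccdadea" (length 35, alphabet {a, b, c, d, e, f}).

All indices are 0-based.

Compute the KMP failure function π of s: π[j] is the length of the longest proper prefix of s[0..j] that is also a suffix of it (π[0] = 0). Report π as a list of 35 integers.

[0, 0, 0, 0, 0, 0, 0, 0, 0, 0, 0, 0, 1, 0, 0, 0, 1, 0, 0, 0, 0, 0, 0, 1, 2, 3, 0, 0, 0, 0, 1, 0, 1, 0, 0]

π[0] = 0
j=1 s[j]='c': π[1]=0 (border '')
j=2 s[j]='c': π[2]=0 (border '')
j=3 s[j]='a': π[3]=0 (border '')
j=4 s[j]='a': π[4]=0 (border '')
j=5 s[j]='e': π[5]=0 (border '')
j=6 s[j]='f': π[6]=0 (border '')
j=7 s[j]='e': π[7]=0 (border '')
j=8 s[j]='c': π[8]=0 (border '')
j=9 s[j]='b': π[9]=0 (border '')
j=10 s[j]='a': π[10]=0 (border '')
j=11 s[j]='b': π[11]=0 (border '')
j=12 s[j]='d': π[12]=1 (border 'd')
j=13 s[j]='e': k: 1→0; π[13]=0 (border '')
j=14 s[j]='c': π[14]=0 (border '')
j=15 s[j]='b': π[15]=0 (border '')
j=16 s[j]='d': π[16]=1 (border 'd')
j=17 s[j]='a': k: 1→0; π[17]=0 (border '')
j=18 s[j]='c': π[18]=0 (border '')
j=19 s[j]='c': π[19]=0 (border '')
j=20 s[j]='a': π[20]=0 (border '')
j=21 s[j]='a': π[21]=0 (border '')
j=22 s[j]='e': π[22]=0 (border '')
j=23 s[j]='d': π[23]=1 (border 'd')
j=24 s[j]='c': π[24]=2 (border 'dc')
j=25 s[j]='c': π[25]=3 (border 'dcc')
j=26 s[j]='f': k: 3→0; π[26]=0 (border '')
j=27 s[j]='a': π[27]=0 (border '')
j=28 s[j]='c': π[28]=0 (border '')
j=29 s[j]='c': π[29]=0 (border '')
j=30 s[j]='d': π[30]=1 (border 'd')
j=31 s[j]='a': k: 1→0; π[31]=0 (border '')
j=32 s[j]='d': π[32]=1 (border 'd')
j=33 s[j]='e': k: 1→0; π[33]=0 (border '')
j=34 s[j]='a': π[34]=0 (border '')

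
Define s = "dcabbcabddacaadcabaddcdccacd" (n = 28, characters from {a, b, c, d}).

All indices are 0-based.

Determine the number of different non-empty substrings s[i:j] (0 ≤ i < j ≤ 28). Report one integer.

365

rank | idx | suffix
   0 |  12 | aadcabaddcdccacd
   1 |  16 | abaddcdccacd
   2 |   2 | abbcabddacaadcabaddcdccacd
   3 |   6 | abddacaadcabaddcdccacd
   4 |  10 | acaadcabaddcdccacd
   5 |  25 | acd
   6 |  13 | adcabaddcdccacd
   7 |  18 | addcdccacd
   8 |  17 | baddcdccacd
   9 |   3 | bbcabddacaadcabaddcdccacd
  10 |   4 | bcabddacaadcabaddcdccacd
  11 |   7 | bddacaadcabaddcdccacd
  12 |  11 | caadcabaddcdccacd
  13 |  15 | cabaddcdccacd
  14 |   1 | cabbcabddacaadcabaddcdccacd
  15 |   5 | cabddacaadcabaddcdccacd
  16 |  24 | cacd
  17 |  23 | ccacd
  18 |  26 | cd
  19 |  21 | cdccacd
  20 |  27 | d
  21 |   9 | dacaadcabaddcdccacd
  22 |  14 | dcabaddcdccacd
  23 |   0 | dcabbcabddacaadcabaddcdccacd
  24 |  22 | dccacd
  25 |  20 | dcdccacd
  26 |   8 | ddacaadcabaddcdccacd
  27 |  19 | ddcdccacd

SA = [12, 16, 2, 6, 10, 25, 13, 18, 17, 3, 4, 7, 11, 15, 1, 5, 24, 23, 26, 21, 27, 9, 14, 0, 22, 20, 8, 19]
rank  pair      lcp
   1  s[12:],s[16:]  1  'a'
   2  s[16:],s[2:]  2  'ab'
   3  s[2:],s[6:]  2  'ab'
   4  s[6:],s[10:]  1  'a'
   5  s[10:],s[25:]  2  'ac'
   6  s[25:],s[13:]  1  'a'
   7  s[13:],s[18:]  2  'ad'
   8  s[18:],s[17:]  0  ''
   9  s[17:],s[3:]  1  'b'
  10  s[3:],s[4:]  1  'b'
  11  s[4:],s[7:]  1  'b'
  12  s[7:],s[11:]  0  ''
  13  s[11:],s[15:]  2  'ca'
  14  s[15:],s[1:]  3  'cab'
  15  s[1:],s[5:]  3  'cab'
  16  s[5:],s[24:]  2  'ca'
  17  s[24:],s[23:]  1  'c'
  18  s[23:],s[26:]  1  'c'
  19  s[26:],s[21:]  2  'cd'
  20  s[21:],s[27:]  0  ''
  21  s[27:],s[9:]  1  'd'
  22  s[9:],s[14:]  1  'd'
  23  s[14:],s[0:]  4  'dcab'
  24  s[0:],s[22:]  2  'dc'
  25  s[22:],s[20:]  2  'dc'
  26  s[20:],s[8:]  1  'd'
  27  s[8:],s[19:]  2  'dd'

n(n+1)/2 = 28·29/2 = 406
Σ LCP = 0 + 1 + 2 + 2 + 1 + 2 + 1 + 2 + 0 + 1 + 1 + 1 + 0 + 2 + 3 + 3 + 2 + 1 + 1 + 2 + 0 + 1 + 1 + 4 + 2 + 2 + 1 + 2 = 41
distinct = 406 − 41 = 365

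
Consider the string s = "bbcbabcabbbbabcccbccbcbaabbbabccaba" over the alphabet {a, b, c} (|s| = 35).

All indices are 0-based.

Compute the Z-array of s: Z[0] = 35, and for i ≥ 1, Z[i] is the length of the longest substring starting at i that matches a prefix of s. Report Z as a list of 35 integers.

[35, 1, 0, 1, 0, 1, 0, 0, 2, 2, 2, 1, 0, 1, 0, 0, 0, 1, 0, 0, 1, 0, 1, 0, 0, 2, 2, 1, 0, 1, 0, 0, 0, 1, 0]

Z[0]=35
i=1: i≥r, start 0; Z[1]=1 scan→box=[1,2)
i=2: i≥r, start 0; Z[2]=0
i=3: i≥r, start 0; Z[3]=1 scan→box=[3,4)
i=4: i≥r, start 0; Z[4]=0
i=5: i≥r, start 0; Z[5]=1 scan→box=[5,6)
i=6: i≥r, start 0; Z[6]=0
i=7: i≥r, start 0; Z[7]=0
i=8: i≥r, start 0; Z[8]=2 scan→box=[8,10)
i=9: min(r-i=1, Z[1]=1)=1; Z[9]=2 scan→box=[9,11)
i=10: min(r-i=1, Z[1]=1)=1; Z[10]=2 scan→box=[10,12)
i=11: min(r-i=1, Z[1]=1)=1; Z[11]=1
i=12: i≥r, start 0; Z[12]=0
i=13: i≥r, start 0; Z[13]=1 scan→box=[13,14)
i=14: i≥r, start 0; Z[14]=0
i=15: i≥r, start 0; Z[15]=0
i=16: i≥r, start 0; Z[16]=0
i=17: i≥r, start 0; Z[17]=1 scan→box=[17,18)
i=18: i≥r, start 0; Z[18]=0
i=19: i≥r, start 0; Z[19]=0
i=20: i≥r, start 0; Z[20]=1 scan→box=[20,21)
i=21: i≥r, start 0; Z[21]=0
i=22: i≥r, start 0; Z[22]=1 scan→box=[22,23)
i=23: i≥r, start 0; Z[23]=0
i=24: i≥r, start 0; Z[24]=0
i=25: i≥r, start 0; Z[25]=2 scan→box=[25,27)
i=26: min(r-i=1, Z[1]=1)=1; Z[26]=2 scan→box=[26,28)
i=27: min(r-i=1, Z[1]=1)=1; Z[27]=1
i=28: i≥r, start 0; Z[28]=0
i=29: i≥r, start 0; Z[29]=1 scan→box=[29,30)
i=30: i≥r, start 0; Z[30]=0
i=31: i≥r, start 0; Z[31]=0
i=32: i≥r, start 0; Z[32]=0
i=33: i≥r, start 0; Z[33]=1 scan→box=[33,34)
i=34: i≥r, start 0; Z[34]=0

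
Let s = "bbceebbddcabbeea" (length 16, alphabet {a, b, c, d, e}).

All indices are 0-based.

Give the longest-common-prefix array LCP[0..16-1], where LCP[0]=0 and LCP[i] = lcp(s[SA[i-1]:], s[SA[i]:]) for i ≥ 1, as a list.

rank | idx | suffix
   0 |  15 | a
   1 |  10 | abbeea
   2 |   0 | bbceebbddcabbeea
   3 |   5 | bbddcabbeea
   4 |  11 | bbeea
   5 |   1 | bceebbddcabbeea
   6 |   6 | bddcabbeea
   7 |  12 | beea
   8 |   9 | cabbeea
   9 |   2 | ceebbddcabbeea
  10 |   8 | dcabbeea
  11 |   7 | ddcabbeea
  12 |  14 | ea
  13 |   4 | ebbddcabbeea
  14 |  13 | eea
  15 |   3 | eebbddcabbeea

SA = [15, 10, 0, 5, 11, 1, 6, 12, 9, 2, 8, 7, 14, 4, 13, 3]
i: (SA[i-1],SA[i]) lcp shared
  1: (15,10) 1 'a'
  2: (10,0) 0 ''
  3: (0,5) 2 'bb'
  4: (5,11) 2 'bb'
  5: (11,1) 1 'b'
  6: (1,6) 1 'b'
  7: (6,12) 1 'b'
  8: (12,9) 0 ''
  9: (9,2) 1 'c'
  10: (2,8) 0 ''
  11: (8,7) 1 'd'
  12: (7,14) 0 ''
  13: (14,4) 1 'e'
  14: (4,13) 1 'e'
  15: (13,3) 2 'ee'

[0, 1, 0, 2, 2, 1, 1, 1, 0, 1, 0, 1, 0, 1, 1, 2]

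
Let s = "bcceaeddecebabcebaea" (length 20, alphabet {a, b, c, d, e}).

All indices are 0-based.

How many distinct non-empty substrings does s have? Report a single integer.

185

sorted suffixes:
  #0 SA[0]=19  'a'
  #1 SA[1]=12  'abcebaea'
  #2 SA[2]=17  'aea'
  #3 SA[3]=4  'aeddecebabcebaea'
  #4 SA[4]=11  'babcebaea'
  #5 SA[5]=16  'baea'
  #6 SA[6]=0  'bcceaeddecebabcebaea'
  #7 SA[7]=13  'bcebaea'
  #8 SA[8]=1  'cceaeddecebabcebaea'
  #9 SA[9]=2  'ceaeddecebabcebaea'
  #10 SA[10]=9  'cebabcebaea'
  #11 SA[11]=14  'cebaea'
  #12 SA[12]=6  'ddecebabcebaea'
  #13 SA[13]=7  'decebabcebaea'
  #14 SA[14]=18  'ea'
  #15 SA[15]=3  'eaeddecebabcebaea'
  #16 SA[16]=10  'ebabcebaea'
  #17 SA[17]=15  'ebaea'
  #18 SA[18]=8  'ecebabcebaea'
  #19 SA[19]=5  'eddecebabcebaea'

SA = [19, 12, 17, 4, 11, 16, 0, 13, 1, 2, 9, 14, 6, 7, 18, 3, 10, 15, 8, 5]
i: (SA[i-1],SA[i]) lcp shared
  1: (19,12) 1 'a'
  2: (12,17) 1 'a'
  3: (17,4) 2 'ae'
  4: (4,11) 0 ''
  5: (11,16) 2 'ba'
  6: (16,0) 1 'b'
  7: (0,13) 2 'bc'
  8: (13,1) 0 ''
  9: (1,2) 1 'c'
  10: (2,9) 2 'ce'
  11: (9,14) 4 'ceba'
  12: (14,6) 0 ''
  13: (6,7) 1 'd'
  14: (7,18) 0 ''
  15: (18,3) 2 'ea'
  16: (3,10) 1 'e'
  17: (10,15) 3 'eba'
  18: (15,8) 1 'e'
  19: (8,5) 1 'e'

n(n+1)/2 = 20·21/2 = 210
Σ LCP = 0 + 1 + 1 + 2 + 0 + 2 + 1 + 2 + 0 + 1 + 2 + 4 + 0 + 1 + 0 + 2 + 1 + 3 + 1 + 1 = 25
distinct = 210 − 25 = 185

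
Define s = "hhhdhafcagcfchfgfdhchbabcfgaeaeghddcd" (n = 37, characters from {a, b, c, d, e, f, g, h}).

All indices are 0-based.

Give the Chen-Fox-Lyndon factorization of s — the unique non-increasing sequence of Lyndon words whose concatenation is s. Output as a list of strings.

["h", "h", "h", "dh", "afcagcfchfgfdhchb", "abcfgaeaeghddcd"]

emit factor 1: 'h' (i=0, period=1)
emit factor 2: 'h' (i=1, period=1)
emit factor 3: 'h' (i=2, period=1)
emit factor 4: 'dh' (i=3, period=2)
emit factor 5: 'afcagcfchfgfdhchb' (i=5, period=17)
emit factor 6: 'abcfgaeaeghddcd' (i=22, period=15)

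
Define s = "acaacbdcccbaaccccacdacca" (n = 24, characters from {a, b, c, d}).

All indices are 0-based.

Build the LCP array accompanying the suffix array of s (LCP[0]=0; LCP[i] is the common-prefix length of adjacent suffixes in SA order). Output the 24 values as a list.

[0, 1, 3, 1, 2, 2, 3, 2, 0, 1, 0, 2, 2, 1, 2, 1, 3, 2, 2, 3, 3, 1, 0, 1]

rank→(start, suffix):
  0 → (23, 'a')
  1 → (2, 'aacbdcccbaaccccacdacca')
  2 → (11, 'aaccccacdacca')
  3 → (0, 'acaacbdcccbaaccccacdacca')
  4 → (3, 'acbdcccbaaccccacdacca')
  5 → (20, 'acca')
  6 → (12, 'accccacdacca')
  7 → (17, 'acdacca')
  8 → (10, 'baaccccacdacca')
  9 → (5, 'bdcccbaaccccacdacca')
  10 → (22, 'ca')
  11 → (1, 'caacbdcccbaaccccacdacca')
  12 → (16, 'cacdacca')
  13 → (9, 'cbaaccccacdacca')
  14 → (4, 'cbdcccbaaccccacdacca')
  15 → (21, 'cca')
  16 → (15, 'ccacdacca')
  17 → (8, 'ccbaaccccacdacca')
  18 → (14, 'cccacdacca')
  19 → (7, 'cccbaaccccacdacca')
  20 → (13, 'ccccacdacca')
  21 → (18, 'cdacca')
  22 → (19, 'dacca')
  23 → (6, 'dcccbaaccccacdacca')

SA = [23, 2, 11, 0, 3, 20, 12, 17, 10, 5, 22, 1, 16, 9, 4, 21, 15, 8, 14, 7, 13, 18, 19, 6]
rank  pair      lcp
   1  s[23:],s[2:]  1  'a'
   2  s[2:],s[11:]  3  'aac'
   3  s[11:],s[0:]  1  'a'
   4  s[0:],s[3:]  2  'ac'
   5  s[3:],s[20:]  2  'ac'
   6  s[20:],s[12:]  3  'acc'
   7  s[12:],s[17:]  2  'ac'
   8  s[17:],s[10:]  0  ''
   9  s[10:],s[5:]  1  'b'
  10  s[5:],s[22:]  0  ''
  11  s[22:],s[1:]  2  'ca'
  12  s[1:],s[16:]  2  'ca'
  13  s[16:],s[9:]  1  'c'
  14  s[9:],s[4:]  2  'cb'
  15  s[4:],s[21:]  1  'c'
  16  s[21:],s[15:]  3  'cca'
  17  s[15:],s[8:]  2  'cc'
  18  s[8:],s[14:]  2  'cc'
  19  s[14:],s[7:]  3  'ccc'
  20  s[7:],s[13:]  3  'ccc'
  21  s[13:],s[18:]  1  'c'
  22  s[18:],s[19:]  0  ''
  23  s[19:],s[6:]  1  'd'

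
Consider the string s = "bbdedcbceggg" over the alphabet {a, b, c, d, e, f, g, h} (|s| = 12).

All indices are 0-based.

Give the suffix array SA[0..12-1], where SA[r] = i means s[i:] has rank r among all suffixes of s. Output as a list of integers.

rank | idx | suffix
   0 |   0 | bbdedcbceggg
   1 |   6 | bceggg
   2 |   1 | bdedcbceggg
   3 |   5 | cbceggg
   4 |   7 | ceggg
   5 |   4 | dcbceggg
   6 |   2 | dedcbceggg
   7 |   3 | edcbceggg
   8 |   8 | eggg
   9 |  11 | g
  10 |  10 | gg
  11 |   9 | ggg

[0, 6, 1, 5, 7, 4, 2, 3, 8, 11, 10, 9]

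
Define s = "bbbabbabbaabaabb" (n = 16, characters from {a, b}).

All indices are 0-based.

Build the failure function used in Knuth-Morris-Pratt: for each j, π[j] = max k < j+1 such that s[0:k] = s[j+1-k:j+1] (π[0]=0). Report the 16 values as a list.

π[0] = 0
j=1 s[j]='b': π[1]=1 (border 'b')
j=2 s[j]='b': π[2]=2 (border 'bb')
j=3 s[j]='a': k: 2→1→0; π[3]=0 (border '')
j=4 s[j]='b': π[4]=1 (border 'b')
j=5 s[j]='b': π[5]=2 (border 'bb')
j=6 s[j]='a': k: 2→1→0; π[6]=0 (border '')
j=7 s[j]='b': π[7]=1 (border 'b')
j=8 s[j]='b': π[8]=2 (border 'bb')
j=9 s[j]='a': k: 2→1→0; π[9]=0 (border '')
j=10 s[j]='a': π[10]=0 (border '')
j=11 s[j]='b': π[11]=1 (border 'b')
j=12 s[j]='a': k: 1→0; π[12]=0 (border '')
j=13 s[j]='a': π[13]=0 (border '')
j=14 s[j]='b': π[14]=1 (border 'b')
j=15 s[j]='b': π[15]=2 (border 'bb')

[0, 1, 2, 0, 1, 2, 0, 1, 2, 0, 0, 1, 0, 0, 1, 2]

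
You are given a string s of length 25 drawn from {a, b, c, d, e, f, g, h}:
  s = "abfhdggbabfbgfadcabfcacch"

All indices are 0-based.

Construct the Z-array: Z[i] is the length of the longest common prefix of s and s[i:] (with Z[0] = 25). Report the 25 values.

Z[0]=25
i=1: i≥r, start 0; Z[1]=0
i=2: i≥r, start 0; Z[2]=0
i=3: i≥r, start 0; Z[3]=0
i=4: i≥r, start 0; Z[4]=0
i=5: i≥r, start 0; Z[5]=0
i=6: i≥r, start 0; Z[6]=0
i=7: i≥r, start 0; Z[7]=0
i=8: i≥r, start 0; Z[8]=3 grow→box=[8,11)
i=9: min(r-i=2, Z[1]=0)=0; Z[9]=0
i=10: min(r-i=1, Z[2]=0)=0; Z[10]=0
i=11: i≥r, start 0; Z[11]=0
i=12: i≥r, start 0; Z[12]=0
i=13: i≥r, start 0; Z[13]=0
i=14: i≥r, start 0; Z[14]=1 grow→box=[14,15)
i=15: i≥r, start 0; Z[15]=0
i=16: i≥r, start 0; Z[16]=0
i=17: i≥r, start 0; Z[17]=3 grow→box=[17,20)
i=18: min(r-i=2, Z[1]=0)=0; Z[18]=0
i=19: min(r-i=1, Z[2]=0)=0; Z[19]=0
i=20: i≥r, start 0; Z[20]=0
i=21: i≥r, start 0; Z[21]=1 grow→box=[21,22)
i=22: i≥r, start 0; Z[22]=0
i=23: i≥r, start 0; Z[23]=0
i=24: i≥r, start 0; Z[24]=0

[25, 0, 0, 0, 0, 0, 0, 0, 3, 0, 0, 0, 0, 0, 1, 0, 0, 3, 0, 0, 0, 1, 0, 0, 0]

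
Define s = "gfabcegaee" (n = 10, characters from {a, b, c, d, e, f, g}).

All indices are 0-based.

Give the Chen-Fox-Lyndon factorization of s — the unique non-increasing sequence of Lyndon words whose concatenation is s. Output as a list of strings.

["g", "f", "abcegaee"]

emit factor 1: 'g' (i=0, period=1)
emit factor 2: 'f' (i=1, period=1)
emit factor 3: 'abcegaee' (i=2, period=8)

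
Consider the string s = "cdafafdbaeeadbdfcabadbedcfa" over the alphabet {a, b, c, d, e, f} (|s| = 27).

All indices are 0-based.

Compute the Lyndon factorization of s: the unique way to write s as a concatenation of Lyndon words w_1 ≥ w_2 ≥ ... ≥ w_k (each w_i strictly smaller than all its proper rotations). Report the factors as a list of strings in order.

emit factor 1: 'cd' (i=0, period=2)
emit factor 2: 'afafdb' (i=2, period=6)
emit factor 3: 'aee' (i=8, period=3)
emit factor 4: 'adbdfc' (i=11, period=6)
emit factor 5: 'abadbedcf' (i=17, period=9)
emit factor 6: 'a' (i=26, period=1)

["cd", "afafdb", "aee", "adbdfc", "abadbedcf", "a"]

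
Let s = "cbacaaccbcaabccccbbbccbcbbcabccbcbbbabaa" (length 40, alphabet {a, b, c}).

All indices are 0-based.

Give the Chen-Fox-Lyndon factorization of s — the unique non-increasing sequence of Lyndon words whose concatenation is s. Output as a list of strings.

emit factor 1: 'c' (i=0, period=1)
emit factor 2: 'b' (i=1, period=1)
emit factor 3: 'ac' (i=2, period=2)
emit factor 4: 'aaccbc' (i=4, period=6)
emit factor 5: 'aabccccbbbccbcbbcabccbcbbbab' (i=10, period=28)
emit factor 6: 'a' (i=38, period=1)
emit factor 7: 'a' (i=39, period=1)

["c", "b", "ac", "aaccbc", "aabccccbbbccbcbbcabccbcbbbab", "a", "a"]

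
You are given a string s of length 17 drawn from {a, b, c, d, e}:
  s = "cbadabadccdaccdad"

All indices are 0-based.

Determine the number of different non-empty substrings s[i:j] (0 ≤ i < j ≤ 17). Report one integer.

129

rank | idx | suffix
   0 |   4 | abadccdaccdad
   1 |  11 | accdad
   2 |  15 | ad
   3 |   2 | adabadccdaccdad
   4 |   6 | adccdaccdad
   5 |   1 | badabadccdaccdad
   6 |   5 | badccdaccdad
   7 |   0 | cbadabadccdaccdad
   8 |   8 | ccdaccdad
   9 |  12 | ccdad
  10 |   9 | cdaccdad
  11 |  13 | cdad
  12 |  16 | d
  13 |   3 | dabadccdaccdad
  14 |  10 | daccdad
  15 |  14 | dad
  16 |   7 | dccdaccdad

SA = [4, 11, 15, 2, 6, 1, 5, 0, 8, 12, 9, 13, 16, 3, 10, 14, 7]
rank  pair      lcp
   1  s[4:],s[11:]  1  'a'
   2  s[11:],s[15:]  1  'a'
   3  s[15:],s[2:]  2  'ad'
   4  s[2:],s[6:]  2  'ad'
   5  s[6:],s[1:]  0  ''
   6  s[1:],s[5:]  3  'bad'
   7  s[5:],s[0:]  0  ''
   8  s[0:],s[8:]  1  'c'
   9  s[8:],s[12:]  4  'ccda'
  10  s[12:],s[9:]  1  'c'
  11  s[9:],s[13:]  3  'cda'
  12  s[13:],s[16:]  0  ''
  13  s[16:],s[3:]  1  'd'
  14  s[3:],s[10:]  2  'da'
  15  s[10:],s[14:]  2  'da'
  16  s[14:],s[7:]  1  'd'

n(n+1)/2 = 17·18/2 = 153
Σ LCP = 0 + 1 + 1 + 2 + 2 + 0 + 3 + 0 + 1 + 4 + 1 + 3 + 0 + 1 + 2 + 2 + 1 = 24
distinct = 153 − 24 = 129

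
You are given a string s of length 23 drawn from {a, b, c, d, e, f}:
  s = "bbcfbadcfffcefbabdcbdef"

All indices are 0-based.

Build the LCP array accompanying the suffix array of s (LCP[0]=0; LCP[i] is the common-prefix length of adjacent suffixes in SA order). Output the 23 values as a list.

[0, 1, 0, 2, 1, 1, 1, 2, 0, 1, 1, 2, 0, 2, 1, 0, 2, 0, 1, 3, 1, 1, 2]

rank→(start, suffix):
  0 → (15, 'abdcbdef')
  1 → (5, 'adcfffcefbabdcbdef')
  2 → (14, 'babdcbdef')
  3 → (4, 'badcfffcefbabdcbdef')
  4 → (0, 'bbcfbadcfffcefbabdcbdef')
  5 → (1, 'bcfbadcfffcefbabdcbdef')
  6 → (16, 'bdcbdef')
  7 → (19, 'bdef')
  8 → (18, 'cbdef')
  9 → (11, 'cefbabdcbdef')
  10 → (2, 'cfbadcfffcefbabdcbdef')
  11 → (7, 'cfffcefbabdcbdef')
  12 → (17, 'dcbdef')
  13 → (6, 'dcfffcefbabdcbdef')
  14 → (20, 'def')
  15 → (21, 'ef')
  16 → (12, 'efbabdcbdef')
  17 → (22, 'f')
  18 → (13, 'fbabdcbdef')
  19 → (3, 'fbadcfffcefbabdcbdef')
  20 → (10, 'fcefbabdcbdef')
  21 → (9, 'ffcefbabdcbdef')
  22 → (8, 'fffcefbabdcbdef')

SA = [15, 5, 14, 4, 0, 1, 16, 19, 18, 11, 2, 7, 17, 6, 20, 21, 12, 22, 13, 3, 10, 9, 8]
i: (SA[i-1],SA[i]) lcp shared
  1: (15,5) 1 'a'
  2: (5,14) 0 ''
  3: (14,4) 2 'ba'
  4: (4,0) 1 'b'
  5: (0,1) 1 'b'
  6: (1,16) 1 'b'
  7: (16,19) 2 'bd'
  8: (19,18) 0 ''
  9: (18,11) 1 'c'
  10: (11,2) 1 'c'
  11: (2,7) 2 'cf'
  12: (7,17) 0 ''
  13: (17,6) 2 'dc'
  14: (6,20) 1 'd'
  15: (20,21) 0 ''
  16: (21,12) 2 'ef'
  17: (12,22) 0 ''
  18: (22,13) 1 'f'
  19: (13,3) 3 'fba'
  20: (3,10) 1 'f'
  21: (10,9) 1 'f'
  22: (9,8) 2 'ff'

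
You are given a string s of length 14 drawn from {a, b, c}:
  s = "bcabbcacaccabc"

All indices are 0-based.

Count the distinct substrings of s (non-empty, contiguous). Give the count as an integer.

sorted suffixes:
  #0 SA[0]=2  'abbcacaccabc'
  #1 SA[1]=11  'abc'
  #2 SA[2]=6  'acaccabc'
  #3 SA[3]=8  'accabc'
  #4 SA[4]=3  'bbcacaccabc'
  #5 SA[5]=12  'bc'
  #6 SA[6]=0  'bcabbcacaccabc'
  #7 SA[7]=4  'bcacaccabc'
  #8 SA[8]=13  'c'
  #9 SA[9]=1  'cabbcacaccabc'
  #10 SA[10]=10  'cabc'
  #11 SA[11]=5  'cacaccabc'
  #12 SA[12]=7  'caccabc'
  #13 SA[13]=9  'ccabc'

SA = [2, 11, 6, 8, 3, 12, 0, 4, 13, 1, 10, 5, 7, 9]
rank  pair      lcp
   1  s[2:],s[11:]  2  'ab'
   2  s[11:],s[6:]  1  'a'
   3  s[6:],s[8:]  2  'ac'
   4  s[8:],s[3:]  0  ''
   5  s[3:],s[12:]  1  'b'
   6  s[12:],s[0:]  2  'bc'
   7  s[0:],s[4:]  3  'bca'
   8  s[4:],s[13:]  0  ''
   9  s[13:],s[1:]  1  'c'
  10  s[1:],s[10:]  3  'cab'
  11  s[10:],s[5:]  2  'ca'
  12  s[5:],s[7:]  3  'cac'
  13  s[7:],s[9:]  1  'c'

n(n+1)/2 = 14·15/2 = 105
Σ LCP = 0 + 2 + 1 + 2 + 0 + 1 + 2 + 3 + 0 + 1 + 3 + 2 + 3 + 1 = 21
distinct = 105 − 21 = 84

84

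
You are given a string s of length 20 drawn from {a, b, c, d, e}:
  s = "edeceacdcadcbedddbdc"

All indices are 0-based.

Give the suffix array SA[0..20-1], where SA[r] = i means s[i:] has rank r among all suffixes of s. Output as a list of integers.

[5, 9, 17, 12, 19, 8, 11, 6, 3, 16, 18, 7, 10, 15, 14, 1, 4, 2, 13, 0]

rank→(start, suffix):
  0 → (5, 'acdcadcbedddbdc')
  1 → (9, 'adcbedddbdc')
  2 → (17, 'bdc')
  3 → (12, 'bedddbdc')
  4 → (19, 'c')
  5 → (8, 'cadcbedddbdc')
  6 → (11, 'cbedddbdc')
  7 → (6, 'cdcadcbedddbdc')
  8 → (3, 'ceacdcadcbedddbdc')
  9 → (16, 'dbdc')
  10 → (18, 'dc')
  11 → (7, 'dcadcbedddbdc')
  12 → (10, 'dcbedddbdc')
  13 → (15, 'ddbdc')
  14 → (14, 'dddbdc')
  15 → (1, 'deceacdcadcbedddbdc')
  16 → (4, 'eacdcadcbedddbdc')
  17 → (2, 'eceacdcadcbedddbdc')
  18 → (13, 'edddbdc')
  19 → (0, 'edeceacdcadcbedddbdc')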